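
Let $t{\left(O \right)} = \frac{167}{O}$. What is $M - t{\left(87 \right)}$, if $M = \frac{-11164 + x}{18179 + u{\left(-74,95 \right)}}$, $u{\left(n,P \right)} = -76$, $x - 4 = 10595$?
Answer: $- \frac{3072356}{1574961} \approx -1.9508$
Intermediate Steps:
$x = 10599$ ($x = 4 + 10595 = 10599$)
$M = - \frac{565}{18103}$ ($M = \frac{-11164 + 10599}{18179 - 76} = - \frac{565}{18103} \approx -0.03121$)
$M - t{\left(87 \right)} = - \frac{565}{18103} - \frac{167}{87} = - \frac{3072356}{1574961}$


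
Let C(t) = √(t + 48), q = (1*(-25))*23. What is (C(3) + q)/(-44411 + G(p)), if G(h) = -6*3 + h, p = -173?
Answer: 575/44602 - √51/44602 ≈ 0.012732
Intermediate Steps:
G(h) = -18 + h
q = -575 (q = -25*23 = -575)
C(t) = √(48 + t)
(C(3) + q)/(-44411 + G(p)) = (√(48 + 3) - 575)/(-44411 + (-18 - 173)) = (√51 - 575)/(-44411 - 191) = (-575 + √51)/(-44602) = (-575 + √51)*(-1/44602) = 575/44602 - √51/44602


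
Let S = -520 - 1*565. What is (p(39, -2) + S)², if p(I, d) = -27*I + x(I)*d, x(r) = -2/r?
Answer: 6951890884/1521 ≈ 4.5706e+6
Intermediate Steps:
p(I, d) = -27*I - 2*d/I (p(I, d) = -27*I + (-2/I)*d = -27*I - 2*d/I)
S = -1085 (S = -520 - 565 = -1085)
(p(39, -2) + S)² = ((-27*39 - 2*(-2)/39) - 1085)² = ((-1053 - 2*(-2)*1/39) - 1085)² = ((-1053 + 4/39) - 1085)² = (-41063/39 - 1085)² = (-83378/39)² = 6951890884/1521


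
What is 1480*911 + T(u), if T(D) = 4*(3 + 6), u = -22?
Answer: 1348316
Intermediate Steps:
T(D) = 36 (T(D) = 4*9 = 36)
1480*911 + T(u) = 1480*911 + 36 = 1348280 + 36 = 1348316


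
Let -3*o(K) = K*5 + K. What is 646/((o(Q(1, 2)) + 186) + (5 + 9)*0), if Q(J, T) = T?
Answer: 323/91 ≈ 3.5494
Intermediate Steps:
o(K) = -2*K (o(K) = -(K*5 + K)/3 = -(5*K + K)/3 = -2*K)
646/((o(Q(1, 2)) + 186) + (5 + 9)*0) = 646/((-2*2 + 186) + (5 + 9)*0) = 646/((-4 + 186) + 14*0) = 646/(182 + 0) = 646/182 = 646*(1/182) = 323/91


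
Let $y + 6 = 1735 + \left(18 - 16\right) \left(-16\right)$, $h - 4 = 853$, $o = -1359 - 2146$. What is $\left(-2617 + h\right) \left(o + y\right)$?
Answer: $3182080$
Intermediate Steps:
$o = -3505$ ($o = -1359 - 2146 = -3505$)
$h = 857$ ($h = 4 + 853 = 857$)
$y = 1697$ ($y = -6 + \left(1735 + \left(18 - 16\right) \left(-16\right)\right) = -6 + \left(1735 + 2 \left(-16\right)\right) = -6 + \left(1735 - 32\right) = -6 + 1703 = 1697$)
$\left(-2617 + h\right) \left(o + y\right) = \left(-2617 + 857\right) \left(-3505 + 1697\right) = \left(-1760\right) \left(-1808\right) = 3182080$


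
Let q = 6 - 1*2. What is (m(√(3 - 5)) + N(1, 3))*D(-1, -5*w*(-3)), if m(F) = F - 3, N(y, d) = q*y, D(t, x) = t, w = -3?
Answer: -1 - I*√2 ≈ -1.0 - 1.4142*I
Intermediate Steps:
q = 4 (q = 6 - 2 = 4)
N(y, d) = 4*y
m(F) = -3 + F
(m(√(3 - 5)) + N(1, 3))*D(-1, -5*w*(-3)) = ((-3 + √(3 - 5)) + 4*1)*(-1) = ((-3 + √(-2)) + 4)*(-1) = ((-3 + I*√2) + 4)*(-1) = (1 + I*√2)*(-1) = -1 - I*√2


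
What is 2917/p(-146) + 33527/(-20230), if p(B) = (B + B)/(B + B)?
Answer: 58977383/20230 ≈ 2915.3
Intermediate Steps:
p(B) = 1 (p(B) = (2*B)/((2*B)) = (2*B)*(1/(2*B)) = 1)
2917/p(-146) + 33527/(-20230) = 2917/1 + 33527/(-20230) = 2917*1 + 33527*(-1/20230) = 2917 - 33527/20230 = 58977383/20230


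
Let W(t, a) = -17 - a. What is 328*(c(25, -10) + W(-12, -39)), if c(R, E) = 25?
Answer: 15416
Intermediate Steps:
328*(c(25, -10) + W(-12, -39)) = 328*(25 + (-17 - 1*(-39))) = 328*(25 + (-17 + 39)) = 328*(25 + 22) = 328*47 = 15416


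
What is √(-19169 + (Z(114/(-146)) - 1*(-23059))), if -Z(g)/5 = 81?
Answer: √3485 ≈ 59.034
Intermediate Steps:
Z(g) = -405 (Z(g) = -5*81 = -405)
√(-19169 + (Z(114/(-146)) - 1*(-23059))) = √(-19169 + (-405 - 1*(-23059))) = √(-19169 + (-405 + 23059)) = √(-19169 + 22654) = √3485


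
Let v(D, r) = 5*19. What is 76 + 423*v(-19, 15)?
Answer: 40261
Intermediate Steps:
v(D, r) = 95
76 + 423*v(-19, 15) = 76 + 423*95 = 76 + 40185 = 40261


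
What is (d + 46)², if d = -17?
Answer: 841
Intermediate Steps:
(d + 46)² = (-17 + 46)² = 29² = 841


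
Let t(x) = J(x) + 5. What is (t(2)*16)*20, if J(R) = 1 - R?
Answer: 1280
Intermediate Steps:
t(x) = 6 - x (t(x) = (1 - x) + 5 = 6 - x)
(t(2)*16)*20 = ((6 - 1*2)*16)*20 = ((6 - 2)*16)*20 = (4*16)*20 = 64*20 = 1280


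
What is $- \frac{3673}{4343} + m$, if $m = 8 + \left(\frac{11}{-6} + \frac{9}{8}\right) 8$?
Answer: $\frac{19382}{13029} \approx 1.4876$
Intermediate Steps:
$m = \frac{7}{3}$ ($m = 8 + \left(11 \left(- \frac{1}{6}\right) + 9 \cdot \frac{1}{8}\right) 8 = 8 + \left(- \frac{11}{6} + \frac{9}{8}\right) 8 = 8 - \frac{17}{3} = \frac{7}{3} \approx 2.3333$)
$- \frac{3673}{4343} + m = - \frac{3673}{4343} + \frac{7}{3} = \frac{19382}{13029}$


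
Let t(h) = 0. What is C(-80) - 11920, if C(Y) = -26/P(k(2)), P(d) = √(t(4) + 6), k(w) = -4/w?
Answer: -11920 - 13*√6/3 ≈ -11931.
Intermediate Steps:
P(d) = √6 (P(d) = √(0 + 6) = √6)
C(Y) = -13*√6/3 (C(Y) = -26*√6/6 = -13*√6/3)
C(-80) - 11920 = -13*√6/3 - 11920 = -11920 - 13*√6/3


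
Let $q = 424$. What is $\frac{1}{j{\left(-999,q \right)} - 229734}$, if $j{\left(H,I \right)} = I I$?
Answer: $- \frac{1}{49958} \approx -2.0017 \cdot 10^{-5}$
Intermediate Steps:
$j{\left(H,I \right)} = I^{2}$
$\frac{1}{j{\left(-999,q \right)} - 229734} = \frac{1}{424^{2} - 229734} = \frac{1}{179776 - 229734} = \frac{1}{-49958} = - \frac{1}{49958}$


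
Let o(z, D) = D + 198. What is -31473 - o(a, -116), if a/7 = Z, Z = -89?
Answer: -31555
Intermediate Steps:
a = -623 (a = 7*(-89) = -623)
o(z, D) = 198 + D
-31473 - o(a, -116) = -31473 - (198 - 116) = -31473 - 1*82 = -31473 - 82 = -31555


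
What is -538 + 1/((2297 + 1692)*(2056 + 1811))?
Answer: -8298899093/15425463 ≈ -538.00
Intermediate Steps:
-538 + 1/((2297 + 1692)*(2056 + 1811)) = -538 + 1/(3989*3867) = -538 + 1/15425463 = -8298899093/15425463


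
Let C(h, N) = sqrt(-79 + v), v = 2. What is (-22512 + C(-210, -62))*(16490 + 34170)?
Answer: -1140457920 + 50660*I*sqrt(77) ≈ -1.1405e+9 + 4.4454e+5*I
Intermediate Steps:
C(h, N) = I*sqrt(77) (C(h, N) = sqrt(-79 + 2) = sqrt(-77) = I*sqrt(77))
(-22512 + C(-210, -62))*(16490 + 34170) = (-22512 + I*sqrt(77))*(16490 + 34170) = (-22512 + I*sqrt(77))*50660 = -1140457920 + 50660*I*sqrt(77)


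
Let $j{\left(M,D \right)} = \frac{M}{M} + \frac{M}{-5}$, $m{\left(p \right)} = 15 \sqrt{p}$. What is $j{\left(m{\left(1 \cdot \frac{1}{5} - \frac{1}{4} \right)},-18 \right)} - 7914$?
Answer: $-7913 - \frac{3 i \sqrt{5}}{10} \approx -7913.0 - 0.67082 i$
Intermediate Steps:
$j{\left(M,D \right)} = 1 - \frac{M}{5}$ ($j{\left(M,D \right)} = 1 + M \left(- \frac{1}{5}\right) = 1 - \frac{M}{5}$)
$j{\left(m{\left(1 \cdot \frac{1}{5} - \frac{1}{4} \right)},-18 \right)} - 7914 = \left(1 - \frac{15 \sqrt{1 \cdot \frac{1}{5} - \frac{1}{4}}}{5}\right) - 7914 = \left(1 - \frac{15 \sqrt{\frac{1}{5} - \frac{1}{4}}}{5}\right) - 7914 = \left(1 - \frac{15 \sqrt{- \frac{1}{20}}}{5}\right) - 7914 = \left(1 - \frac{15 \frac{i \sqrt{5}}{10}}{5}\right) - 7914 = \left(1 - \frac{\frac{3}{2} i \sqrt{5}}{5}\right) - 7914 = \left(1 - \frac{3 i \sqrt{5}}{10}\right) - 7914 = -7913 - \frac{3 i \sqrt{5}}{10}$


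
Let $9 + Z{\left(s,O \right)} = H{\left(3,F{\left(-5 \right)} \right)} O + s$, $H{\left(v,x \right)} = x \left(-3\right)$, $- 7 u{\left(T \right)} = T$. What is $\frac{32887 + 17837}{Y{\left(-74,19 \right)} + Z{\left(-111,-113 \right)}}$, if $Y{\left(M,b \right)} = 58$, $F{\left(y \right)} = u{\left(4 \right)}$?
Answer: $- \frac{177534}{895} \approx -198.36$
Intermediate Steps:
$u{\left(T \right)} = - \frac{T}{7}$
$F{\left(y \right)} = - \frac{4}{7}$ ($F{\left(y \right)} = \left(- \frac{1}{7}\right) 4 = - \frac{4}{7}$)
$H{\left(v,x \right)} = - 3 x$
$Z{\left(s,O \right)} = -9 + s + \frac{12 O}{7}$ ($Z{\left(s,O \right)} = -9 + \left(\left(-3\right) \left(- \frac{4}{7}\right) O + s\right) = -9 + \left(\frac{12 O}{7} + s\right) = -9 + \left(s + \frac{12 O}{7}\right) = -9 + s + \frac{12 O}{7}$)
$\frac{32887 + 17837}{Y{\left(-74,19 \right)} + Z{\left(-111,-113 \right)}} = \frac{32887 + 17837}{58 - \frac{2196}{7}} = \frac{50724}{58 - \frac{2196}{7}} = \frac{50724}{- \frac{1790}{7}} = 50724 \left(- \frac{7}{1790}\right) = - \frac{177534}{895}$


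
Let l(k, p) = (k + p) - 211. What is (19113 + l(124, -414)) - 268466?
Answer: -249854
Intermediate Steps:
l(k, p) = -211 + k + p
(19113 + l(124, -414)) - 268466 = (19113 + (-211 + 124 - 414)) - 268466 = (19113 - 501) - 268466 = 18612 - 268466 = -249854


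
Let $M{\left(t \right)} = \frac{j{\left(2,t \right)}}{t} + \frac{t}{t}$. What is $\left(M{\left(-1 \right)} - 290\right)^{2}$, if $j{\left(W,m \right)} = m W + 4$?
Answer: $84681$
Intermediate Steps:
$j{\left(W,m \right)} = 4 + W m$ ($j{\left(W,m \right)} = W m + 4 = 4 + W m$)
$M{\left(t \right)} = 1 + \frac{4 + 2 t}{t}$ ($M{\left(t \right)} = \frac{4 + 2 t}{t} + \frac{t}{t} = \frac{4 + 2 t}{t} + 1 = 1 + \frac{4 + 2 t}{t}$)
$\left(M{\left(-1 \right)} - 290\right)^{2} = \left(\left(3 + \frac{4}{-1}\right) - 290\right)^{2} = \left(\left(3 + 4 \left(-1\right)\right) - 290\right)^{2} = \left(\left(3 - 4\right) - 290\right)^{2} = \left(-1 - 290\right)^{2} = \left(-291\right)^{2} = 84681$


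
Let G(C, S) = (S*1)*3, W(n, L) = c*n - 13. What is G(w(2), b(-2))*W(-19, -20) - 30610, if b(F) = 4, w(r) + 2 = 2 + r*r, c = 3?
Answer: -31450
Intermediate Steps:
W(n, L) = -13 + 3*n (W(n, L) = 3*n - 13 = -13 + 3*n)
w(r) = r² (w(r) = -2 + (2 + r*r) = -2 + (2 + r²) = r²)
G(C, S) = 3*S (G(C, S) = S*3 = 3*S)
G(w(2), b(-2))*W(-19, -20) - 30610 = (3*4)*(-13 + 3*(-19)) - 30610 = 12*(-13 - 57) - 30610 = 12*(-70) - 30610 = -840 - 30610 = -31450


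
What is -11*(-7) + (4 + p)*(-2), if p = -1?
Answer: 71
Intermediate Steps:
-11*(-7) + (4 + p)*(-2) = -11*(-7) + (4 - 1)*(-2) = 77 + 3*(-2) = 77 - 6 = 71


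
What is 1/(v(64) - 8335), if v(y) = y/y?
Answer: -1/8334 ≈ -0.00011999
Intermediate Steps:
v(y) = 1
1/(v(64) - 8335) = 1/(1 - 8335) = 1/(-8334) = -1/8334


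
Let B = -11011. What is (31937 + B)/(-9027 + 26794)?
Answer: 20926/17767 ≈ 1.1778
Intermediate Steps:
(31937 + B)/(-9027 + 26794) = (31937 - 11011)/(-9027 + 26794) = 20926/17767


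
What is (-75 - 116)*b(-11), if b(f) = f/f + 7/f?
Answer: -764/11 ≈ -69.455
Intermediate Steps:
b(f) = 1 + 7/f
(-75 - 116)*b(-11) = (-75 - 116)*((7 - 11)/(-11)) = -(-191)*(-4)/11 = -191*4/11 = -764/11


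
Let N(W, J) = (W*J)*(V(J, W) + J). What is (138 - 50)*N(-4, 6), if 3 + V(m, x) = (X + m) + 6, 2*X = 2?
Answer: -33792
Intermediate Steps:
X = 1 (X = (½)*2 = 1)
V(m, x) = 4 + m (V(m, x) = -3 + ((1 + m) + 6) = -3 + (7 + m) = 4 + m)
N(W, J) = J*W*(4 + 2*J) (N(W, J) = (W*J)*((4 + J) + J) = (J*W)*(4 + 2*J) = J*W*(4 + 2*J))
(138 - 50)*N(-4, 6) = (138 - 50)*(2*6*(-4)*(2 + 6)) = 88*(2*6*(-4)*8) = 88*(-384) = -33792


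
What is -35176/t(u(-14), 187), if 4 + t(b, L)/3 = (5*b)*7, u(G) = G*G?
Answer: -4397/2571 ≈ -1.7102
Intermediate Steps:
u(G) = G**2
t(b, L) = -12 + 105*b (t(b, L) = -12 + 3*((5*b)*7) = -12 + 3*(35*b) = -12 + 105*b)
-35176/t(u(-14), 187) = -35176/(-12 + 105*(-14)**2) = -35176/(-12 + 105*196) = -35176/(-12 + 20580) = -35176/20568 = -35176*1/20568 = -4397/2571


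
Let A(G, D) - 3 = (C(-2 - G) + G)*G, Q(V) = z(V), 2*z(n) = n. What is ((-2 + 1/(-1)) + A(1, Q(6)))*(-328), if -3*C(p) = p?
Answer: -656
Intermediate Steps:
z(n) = n/2
Q(V) = V/2
C(p) = -p/3
A(G, D) = 3 + G*(2/3 + 4*G/3) (A(G, D) = 3 + (-(-2 - G)/3 + G)*G = 3 + ((2/3 + G/3) + G)*G = 3 + (2/3 + 4*G/3)*G = 3 + G*(2/3 + 4*G/3))
((-2 + 1/(-1)) + A(1, Q(6)))*(-328) = ((-2 + 1/(-1)) + (3 + (2/3)*1 + (4/3)*1**2))*(-328) = ((-2 - 1) + (3 + 2/3 + (4/3)*1))*(-328) = (-3 + (3 + 2/3 + 4/3))*(-328) = (-3 + 5)*(-328) = 2*(-328) = -656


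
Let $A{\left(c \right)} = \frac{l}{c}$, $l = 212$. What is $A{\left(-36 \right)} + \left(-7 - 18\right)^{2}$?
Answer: $\frac{5572}{9} \approx 619.11$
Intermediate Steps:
$A{\left(c \right)} = \frac{212}{c}$
$A{\left(-36 \right)} + \left(-7 - 18\right)^{2} = \frac{212}{-36} + \left(-7 - 18\right)^{2} = 212 \left(- \frac{1}{36}\right) + \left(-25\right)^{2} = - \frac{53}{9} + 625 = \frac{5572}{9}$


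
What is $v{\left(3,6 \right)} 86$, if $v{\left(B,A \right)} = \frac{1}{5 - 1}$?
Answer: $\frac{43}{2} \approx 21.5$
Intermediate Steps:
$v{\left(B,A \right)} = \frac{1}{4}$
$v{\left(3,6 \right)} 86 = \frac{1}{4} \cdot 86 = \frac{43}{2}$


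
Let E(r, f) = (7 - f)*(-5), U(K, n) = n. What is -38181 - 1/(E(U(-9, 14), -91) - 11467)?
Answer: -456530216/11957 ≈ -38181.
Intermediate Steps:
E(r, f) = -35 + 5*f
-38181 - 1/(E(U(-9, 14), -91) - 11467) = -38181 - 1/((-35 + 5*(-91)) - 11467) = -38181 - 1/((-35 - 455) - 11467) = -38181 - 1/(-490 - 11467) = -38181 - 1/(-11957) = -38181 - 1*(-1/11957) = -38181 + 1/11957 = -456530216/11957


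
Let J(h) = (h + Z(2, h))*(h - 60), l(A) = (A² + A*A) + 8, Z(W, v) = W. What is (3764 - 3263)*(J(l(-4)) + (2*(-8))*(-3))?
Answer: -396792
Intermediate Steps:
l(A) = 8 + 2*A² (l(A) = (A² + A²) + 8 = 2*A² + 8 = 8 + 2*A²)
J(h) = (-60 + h)*(2 + h) (J(h) = (h + 2)*(h - 60) = (2 + h)*(-60 + h) = (-60 + h)*(2 + h))
(3764 - 3263)*(J(l(-4)) + (2*(-8))*(-3)) = (3764 - 3263)*((-120 + (8 + 2*(-4)²)² - 58*(8 + 2*(-4)²)) + (2*(-8))*(-3)) = 501*((-120 + (8 + 2*16)² - 58*(8 + 2*16)) - 16*(-3)) = 501*((-120 + (8 + 32)² - 58*(8 + 32)) + 48) = 501*((-120 + 40² - 58*40) + 48) = 501*((-120 + 1600 - 2320) + 48) = 501*(-840 + 48) = 501*(-792) = -396792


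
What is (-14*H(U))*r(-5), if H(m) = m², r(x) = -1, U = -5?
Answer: 350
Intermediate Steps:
(-14*H(U))*r(-5) = -14*(-5)²*(-1) = -14*25*(-1) = -350*(-1) = 350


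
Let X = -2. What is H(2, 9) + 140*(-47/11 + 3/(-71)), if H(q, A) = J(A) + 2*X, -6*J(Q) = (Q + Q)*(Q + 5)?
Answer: -507726/781 ≈ -650.10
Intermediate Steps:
J(Q) = -Q*(5 + Q)/3 (J(Q) = -(Q + Q)*(Q + 5)/6 = -2*Q*(5 + Q)/6 = -Q*(5 + Q)/3)
H(q, A) = -4 - A*(5 + A)/3 (H(q, A) = -A*(5 + A)/3 + 2*(-2) = -A*(5 + A)/3 - 4 = -4 - A*(5 + A)/3)
H(2, 9) + 140*(-47/11 + 3/(-71)) = (-4 - 1/3*9*(5 + 9)) + 140*(-47/11 + 3/(-71)) = (-4 - 1/3*9*14) + 140*(-47*1/11 + 3*(-1/71)) = (-4 - 42) + 140*(-47/11 - 3/71) = -46 + 140*(-3370/781) = -46 - 471800/781 = -507726/781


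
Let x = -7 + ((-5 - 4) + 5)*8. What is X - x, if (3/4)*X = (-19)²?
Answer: 1561/3 ≈ 520.33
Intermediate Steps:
X = 1444/3 (X = (4/3)*(-19)² = (4/3)*361 = 1444/3 ≈ 481.33)
x = -39 (x = -7 + (-9 + 5)*8 = -7 - 4*8 = -7 - 32 = -39)
X - x = 1444/3 - 1*(-39) = 1444/3 + 39 = 1561/3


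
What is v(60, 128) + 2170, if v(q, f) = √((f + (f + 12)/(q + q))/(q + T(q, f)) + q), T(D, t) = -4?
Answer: 2170 + √439635/84 ≈ 2177.9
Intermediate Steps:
v(q, f) = √(q + (f + (12 + f)/(2*q))/(-4 + q)) (v(q, f) = √((f + (f + 12)/(q + q))/(q - 4) + q) = √((f + (12 + f)/((2*q)))/(-4 + q) + q) = √((f + (12 + f)*(1/(2*q)))/(-4 + q) + q) = √((f + (12 + f)/(2*q))/(-4 + q) + q) = √(q + (f + (12 + f)/(2*q))/(-4 + q)))
v(60, 128) + 2170 = √2*√((12 + 128 + 2*128*60 + 2*60²*(-4 + 60))/(60*(-4 + 60)))/2 + 2170 = √2*√((1/60)*(12 + 128 + 15360 + 2*3600*56)/56)/2 + 2170 = √2*√((1/60)*(1/56)*(12 + 128 + 15360 + 403200))/2 + 2170 = √2*√((1/60)*(1/56)*418700)/2 + 2170 = √2*√(20935/168)/2 + 2170 = √2*(√879270/84)/2 + 2170 = √439635/84 + 2170 = 2170 + √439635/84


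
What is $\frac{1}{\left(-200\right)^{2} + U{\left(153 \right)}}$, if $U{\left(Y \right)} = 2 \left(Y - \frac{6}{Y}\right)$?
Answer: $\frac{51}{2055602} \approx 2.481 \cdot 10^{-5}$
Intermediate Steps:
$U{\left(Y \right)} = - \frac{12}{Y} + 2 Y$
$\frac{1}{\left(-200\right)^{2} + U{\left(153 \right)}} = \frac{1}{\left(-200\right)^{2} + \left(- \frac{12}{153} + 2 \cdot 153\right)} = \frac{1}{40000 + \left(\left(-12\right) \frac{1}{153} + 306\right)} = \frac{1}{40000 + \left(- \frac{4}{51} + 306\right)} = \frac{1}{40000 + \frac{15602}{51}} = \frac{1}{\frac{2055602}{51}} = \frac{51}{2055602}$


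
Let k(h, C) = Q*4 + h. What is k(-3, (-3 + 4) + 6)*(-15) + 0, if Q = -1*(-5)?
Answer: -255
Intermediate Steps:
Q = 5
k(h, C) = 20 + h (k(h, C) = 5*4 + h = 20 + h)
k(-3, (-3 + 4) + 6)*(-15) + 0 = (20 - 3)*(-15) + 0 = 17*(-15) + 0 = -255 + 0 = -255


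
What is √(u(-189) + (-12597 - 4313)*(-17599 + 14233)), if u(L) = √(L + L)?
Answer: √(56919060 + 3*I*√42) ≈ 7544.5 + 0.e-3*I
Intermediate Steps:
u(L) = √2*√L (u(L) = √(2*L) = √2*√L)
√(u(-189) + (-12597 - 4313)*(-17599 + 14233)) = √(√2*√(-189) + (-12597 - 4313)*(-17599 + 14233)) = √(√2*(3*I*√21) - 16910*(-3366)) = √(3*I*√42 + 56919060) = √(56919060 + 3*I*√42)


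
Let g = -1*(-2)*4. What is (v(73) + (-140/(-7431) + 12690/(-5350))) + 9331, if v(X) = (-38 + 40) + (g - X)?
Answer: 36836366741/3975585 ≈ 9265.6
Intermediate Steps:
g = 8 (g = 2*4 = 8)
v(X) = 10 - X (v(X) = (-38 + 40) + (8 - X) = 2 + (8 - X) = 10 - X)
(v(73) + (-140/(-7431) + 12690/(-5350))) + 9331 = ((10 - 1*73) + (-140/(-7431) + 12690/(-5350))) + 9331 = ((10 - 73) + (-140*(-1/7431) + 12690*(-1/5350))) + 9331 = (-63 + (140/7431 - 1269/535)) + 9331 = (-63 - 9355039/3975585) + 9331 = -259816894/3975585 + 9331 = 36836366741/3975585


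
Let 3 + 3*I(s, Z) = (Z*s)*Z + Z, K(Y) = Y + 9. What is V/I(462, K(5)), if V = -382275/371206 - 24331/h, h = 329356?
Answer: -202404567129/5536067437039084 ≈ -3.6561e-5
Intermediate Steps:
K(Y) = 9 + Y
I(s, Z) = -1 + Z/3 + s*Z²/3 (I(s, Z) = -1 + ((Z*s)*Z + Z)/3 = -1 + (s*Z² + Z)/3 = -1 + (Z + s*Z²)/3 = -1 + (Z/3 + s*Z²/3) = -1 + Z/3 + s*Z²/3)
V = -67468189043/61129461668 (V = -382275/371206 - 24331/329356 = -67468189043/61129461668 ≈ -1.1037)
V/I(462, K(5)) = -67468189043/(61129461668*(-1 + (9 + 5)/3 + (⅓)*462*(9 + 5)²)) = -67468189043/(61129461668*(-1 + (⅓)*14 + (⅓)*462*14²)) = -67468189043/(61129461668*(-1 + 14/3 + (⅓)*462*196)) = -67468189043/(61129461668*(-1 + 14/3 + 30184)) = -67468189043/(61129461668*90563/3) = -67468189043/61129461668*3/90563 = -202404567129/5536067437039084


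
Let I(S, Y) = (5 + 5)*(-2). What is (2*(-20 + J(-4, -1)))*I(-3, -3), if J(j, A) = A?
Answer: 840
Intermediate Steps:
I(S, Y) = -20 (I(S, Y) = 10*(-2) = -20)
(2*(-20 + J(-4, -1)))*I(-3, -3) = (2*(-20 - 1))*(-20) = (2*(-21))*(-20) = -42*(-20) = 840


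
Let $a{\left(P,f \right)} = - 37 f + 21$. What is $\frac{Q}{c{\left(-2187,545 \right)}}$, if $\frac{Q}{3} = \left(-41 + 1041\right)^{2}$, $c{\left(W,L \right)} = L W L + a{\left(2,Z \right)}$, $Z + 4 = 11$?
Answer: $- \frac{3000000}{649593913} \approx -0.0046183$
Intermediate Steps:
$Z = 7$ ($Z = -4 + 11 = 7$)
$a{\left(P,f \right)} = 21 - 37 f$
$c{\left(W,L \right)} = -238 + W L^{2}$ ($c{\left(W,L \right)} = L W L + \left(21 - 259\right) = W L^{2} + \left(21 - 259\right) = W L^{2} - 238 = -238 + W L^{2}$)
$Q = 3000000$ ($Q = 3 \left(-41 + 1041\right)^{2} = 3 \cdot 1000^{2} = 3 \cdot 1000000 = 3000000$)
$\frac{Q}{c{\left(-2187,545 \right)}} = \frac{3000000}{-238 - 2187 \cdot 545^{2}} = \frac{3000000}{-238 - 649593675} = \frac{3000000}{-649593913} = 3000000 \left(- \frac{1}{649593913}\right) = - \frac{3000000}{649593913}$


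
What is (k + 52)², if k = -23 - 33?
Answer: 16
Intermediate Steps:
k = -56
(k + 52)² = (-56 + 52)² = (-4)² = 16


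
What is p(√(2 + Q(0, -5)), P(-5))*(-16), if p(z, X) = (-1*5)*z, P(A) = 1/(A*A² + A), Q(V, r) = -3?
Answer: 80*I ≈ 80.0*I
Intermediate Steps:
P(A) = 1/(A + A³) (P(A) = 1/(A³ + A) = 1/(A + A³))
p(z, X) = -5*z
p(√(2 + Q(0, -5)), P(-5))*(-16) = -5*√(2 - 3)*(-16) = -5*I*(-16) = 80*I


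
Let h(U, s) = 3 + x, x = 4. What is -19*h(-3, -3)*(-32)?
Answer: 4256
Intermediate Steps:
h(U, s) = 7 (h(U, s) = 3 + 4 = 7)
-19*h(-3, -3)*(-32) = -19*7*(-32) = -133*(-32) = 4256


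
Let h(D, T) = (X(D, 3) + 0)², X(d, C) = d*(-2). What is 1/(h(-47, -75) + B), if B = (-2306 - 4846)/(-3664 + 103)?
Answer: 1187/10490716 ≈ 0.00011315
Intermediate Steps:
X(d, C) = -2*d
h(D, T) = 4*D² (h(D, T) = (-2*D + 0)² = (-2*D)² = 4*D²)
B = 2384/1187 (B = -7152/(-3561) = -7152*(-1/3561) = 2384/1187 ≈ 2.0084)
1/(h(-47, -75) + B) = 1/(4*(-47)² + 2384/1187) = 1/(4*2209 + 2384/1187) = 1/(8836 + 2384/1187) = 1/(10490716/1187) = 1187/10490716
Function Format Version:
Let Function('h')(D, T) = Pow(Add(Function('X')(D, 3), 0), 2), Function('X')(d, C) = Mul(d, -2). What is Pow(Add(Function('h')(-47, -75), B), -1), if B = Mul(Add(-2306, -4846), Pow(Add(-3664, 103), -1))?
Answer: Rational(1187, 10490716) ≈ 0.00011315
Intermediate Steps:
Function('X')(d, C) = Mul(-2, d)
Function('h')(D, T) = Mul(4, Pow(D, 2)) (Function('h')(D, T) = Pow(Add(Mul(-2, D), 0), 2) = Pow(Mul(-2, D), 2) = Mul(4, Pow(D, 2)))
B = Rational(2384, 1187) (B = Mul(-7152, Pow(-3561, -1)) = Mul(-7152, Rational(-1, 3561)) = Rational(2384, 1187) ≈ 2.0084)
Pow(Add(Function('h')(-47, -75), B), -1) = Pow(Add(Mul(4, Pow(-47, 2)), Rational(2384, 1187)), -1) = Pow(Add(Mul(4, 2209), Rational(2384, 1187)), -1) = Pow(Add(8836, Rational(2384, 1187)), -1) = Pow(Rational(10490716, 1187), -1) = Rational(1187, 10490716)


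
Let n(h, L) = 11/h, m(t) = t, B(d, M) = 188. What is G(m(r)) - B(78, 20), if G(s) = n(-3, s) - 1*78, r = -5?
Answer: -809/3 ≈ -269.67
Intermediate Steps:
G(s) = -245/3 (G(s) = 11/(-3) - 1*78 = 11*(-1/3) - 78 = -11/3 - 78 = -245/3)
G(m(r)) - B(78, 20) = -245/3 - 1*188 = -245/3 - 188 = -809/3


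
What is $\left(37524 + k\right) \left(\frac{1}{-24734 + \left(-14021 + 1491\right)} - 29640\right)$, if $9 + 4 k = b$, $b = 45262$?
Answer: $- \frac{215763939626389}{149056} \approx -1.4475 \cdot 10^{9}$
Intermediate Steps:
$k = \frac{45253}{4}$ ($k = - \frac{9}{4} + \frac{1}{4} \cdot 45262 = - \frac{9}{4} + \frac{22631}{2} = \frac{45253}{4} \approx 11313.0$)
$\left(37524 + k\right) \left(\frac{1}{-24734 + \left(-14021 + 1491\right)} - 29640\right) = \left(37524 + \frac{45253}{4}\right) \left(\frac{1}{-24734 + \left(-14021 + 1491\right)} - 29640\right) = \frac{195349 \left(\frac{1}{-24734 - 12530} - 29640\right)}{4} = \frac{195349 \left(\frac{1}{-37264} - 29640\right)}{4} = \frac{195349 \left(- \frac{1}{37264} - 29640\right)}{4} = \frac{195349}{4} \left(- \frac{1104504961}{37264}\right) = - \frac{215763939626389}{149056}$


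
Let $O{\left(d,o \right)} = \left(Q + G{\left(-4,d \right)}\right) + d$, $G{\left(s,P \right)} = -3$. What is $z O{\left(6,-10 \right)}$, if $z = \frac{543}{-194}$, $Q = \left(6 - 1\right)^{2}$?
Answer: $- \frac{7602}{97} \approx -78.371$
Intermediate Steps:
$Q = 25$ ($Q = 5^{2} = 25$)
$O{\left(d,o \right)} = 22 + d$ ($O{\left(d,o \right)} = \left(25 - 3\right) + d = 22 + d$)
$z = - \frac{543}{194}$ ($z = 543 \left(- \frac{1}{194}\right) = - \frac{543}{194} \approx -2.799$)
$z O{\left(6,-10 \right)} = - \frac{543 \left(22 + 6\right)}{194} = \left(- \frac{543}{194}\right) 28 = - \frac{7602}{97}$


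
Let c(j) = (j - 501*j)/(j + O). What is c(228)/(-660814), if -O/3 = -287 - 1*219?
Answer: 9500/96148437 ≈ 9.8806e-5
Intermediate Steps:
O = 1518 (O = -3*(-287 - 1*219) = -3*(-287 - 219) = -3*(-506) = 1518)
c(j) = -500*j/(1518 + j) (c(j) = (j - 501*j)/(j + 1518) = (-500*j)/(1518 + j) = -500*j/(1518 + j))
c(228)/(-660814) = -500*228/(1518 + 228)/(-660814) = -500*228/1746*(-1/660814) = -500*228*1/1746*(-1/660814) = -19000/291*(-1/660814) = 9500/96148437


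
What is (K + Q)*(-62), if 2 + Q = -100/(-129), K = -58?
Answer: 473680/129 ≈ 3671.9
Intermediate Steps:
Q = -158/129 (Q = -2 - 100/(-129) = -2 - 100*(-1/129) = -2 + 100/129 = -158/129 ≈ -1.2248)
(K + Q)*(-62) = (-58 - 158/129)*(-62) = -7640/129*(-62) = 473680/129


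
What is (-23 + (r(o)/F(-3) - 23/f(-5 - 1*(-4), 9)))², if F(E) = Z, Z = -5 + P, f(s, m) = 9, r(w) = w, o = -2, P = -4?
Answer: 5776/9 ≈ 641.78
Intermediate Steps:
Z = -9 (Z = -5 - 4 = -9)
F(E) = -9
(-23 + (r(o)/F(-3) - 23/f(-5 - 1*(-4), 9)))² = (-23 + (-2/(-9) - 23/9))² = (-23 + (-2*(-⅑) - 23*⅑))² = (-23 + (2/9 - 23/9))² = (-23 - 7/3)² = (-76/3)² = 5776/9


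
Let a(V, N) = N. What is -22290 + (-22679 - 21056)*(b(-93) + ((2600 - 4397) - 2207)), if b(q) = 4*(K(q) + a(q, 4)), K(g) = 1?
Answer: 174217950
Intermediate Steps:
b(q) = 20 (b(q) = 4*(1 + 4) = 4*5 = 20)
-22290 + (-22679 - 21056)*(b(-93) + ((2600 - 4397) - 2207)) = -22290 + (-22679 - 21056)*(20 + ((2600 - 4397) - 2207)) = -22290 - 43735*(20 + (-1797 - 2207)) = -22290 - 43735*(20 - 4004) = -22290 - 43735*(-3984) = -22290 + 174240240 = 174217950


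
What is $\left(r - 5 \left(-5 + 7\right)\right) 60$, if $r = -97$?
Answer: $-6420$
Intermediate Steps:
$\left(r - 5 \left(-5 + 7\right)\right) 60 = \left(-97 - 5 \left(-5 + 7\right)\right) 60 = \left(-97 - 10\right) 60 = \left(-107\right) 60 = -6420$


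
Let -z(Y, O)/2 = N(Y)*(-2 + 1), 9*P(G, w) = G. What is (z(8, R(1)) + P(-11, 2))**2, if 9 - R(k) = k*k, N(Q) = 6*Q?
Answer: 727609/81 ≈ 8982.8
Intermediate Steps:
P(G, w) = G/9
R(k) = 9 - k**2 (R(k) = 9 - k*k = 9 - k**2)
z(Y, O) = 12*Y (z(Y, O) = -2*6*Y*(-2 + 1) = -2*6*Y*(-1) = -(-12)*Y = 12*Y)
(z(8, R(1)) + P(-11, 2))**2 = (12*8 + (1/9)*(-11))**2 = (96 - 11/9)**2 = (853/9)**2 = 727609/81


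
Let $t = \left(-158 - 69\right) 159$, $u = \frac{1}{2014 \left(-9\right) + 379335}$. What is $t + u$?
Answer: $- \frac{13037116436}{361209} \approx -36093.0$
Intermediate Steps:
$u = \frac{1}{361209}$ ($u = \frac{1}{-18126 + 379335} = \frac{1}{361209} \approx 2.7685 \cdot 10^{-6}$)
$t = -36093$ ($t = \left(-227\right) 159 = -36093$)
$t + u = -36093 + \frac{1}{361209} = - \frac{13037116436}{361209}$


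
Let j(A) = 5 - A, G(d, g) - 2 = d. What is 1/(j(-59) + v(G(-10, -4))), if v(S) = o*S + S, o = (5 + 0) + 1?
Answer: ⅛ ≈ 0.12500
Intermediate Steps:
o = 6 (o = 5 + 1 = 6)
G(d, g) = 2 + d
v(S) = 7*S (v(S) = 6*S + S = 7*S)
1/(j(-59) + v(G(-10, -4))) = 1/((5 - 1*(-59)) + 7*(2 - 10)) = 1/((5 + 59) + 7*(-8)) = 1/(64 - 56) = 1/8 = ⅛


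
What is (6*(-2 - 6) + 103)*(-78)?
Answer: -4290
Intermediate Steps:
(6*(-2 - 6) + 103)*(-78) = (6*(-8) + 103)*(-78) = (-48 + 103)*(-78) = 55*(-78) = -4290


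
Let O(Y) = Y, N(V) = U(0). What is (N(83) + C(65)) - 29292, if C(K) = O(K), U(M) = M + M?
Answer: -29227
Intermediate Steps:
U(M) = 2*M
N(V) = 0 (N(V) = 2*0 = 0)
C(K) = K
(N(83) + C(65)) - 29292 = (0 + 65) - 29292 = 65 - 29292 = -29227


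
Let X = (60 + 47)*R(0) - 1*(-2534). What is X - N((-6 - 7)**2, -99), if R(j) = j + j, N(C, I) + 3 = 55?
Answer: 2482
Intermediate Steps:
N(C, I) = 52 (N(C, I) = -3 + 55 = 52)
R(j) = 2*j
X = 2534 (X = (60 + 47)*(2*0) - 1*(-2534) = 107*0 + 2534 = 0 + 2534 = 2534)
X - N((-6 - 7)**2, -99) = 2534 - 1*52 = 2534 - 52 = 2482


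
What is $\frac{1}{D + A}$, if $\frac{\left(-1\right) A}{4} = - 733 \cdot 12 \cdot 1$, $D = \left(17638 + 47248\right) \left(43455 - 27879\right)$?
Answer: $\frac{1}{1010699520} \approx 9.8941 \cdot 10^{-10}$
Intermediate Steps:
$D = 1010664336$ ($D = 64886 \cdot 15576 = 1010664336$)
$A = 35184$ ($A = - 4 \left(- 733 \cdot 12 \cdot 1\right) = - 4 \left(\left(-733\right) 12\right) = \left(-4\right) \left(-8796\right) = 35184$)
$\frac{1}{D + A} = \frac{1}{1010664336 + 35184} = \frac{1}{1010699520}$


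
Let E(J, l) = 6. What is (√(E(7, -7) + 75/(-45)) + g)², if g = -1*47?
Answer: (141 - √39)²/9 ≈ 2017.7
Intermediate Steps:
g = -47
(√(E(7, -7) + 75/(-45)) + g)² = (√(6 + 75/(-45)) - 47)² = (√(6 + 75*(-1/45)) - 47)² = (√(6 - 5/3) - 47)² = (√(13/3) - 47)² = (√39/3 - 47)² = (-47 + √39/3)²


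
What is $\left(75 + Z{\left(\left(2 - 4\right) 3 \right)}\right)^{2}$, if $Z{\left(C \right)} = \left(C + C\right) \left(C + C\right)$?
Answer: $47961$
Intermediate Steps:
$Z{\left(C \right)} = 4 C^{2}$ ($Z{\left(C \right)} = 2 C 2 C = 4 C^{2}$)
$\left(75 + Z{\left(\left(2 - 4\right) 3 \right)}\right)^{2} = \left(75 + 4 \left(\left(2 - 4\right) 3\right)^{2}\right)^{2} = \left(75 + 4 \left(\left(-2\right) 3\right)^{2}\right)^{2} = \left(75 + 4 \left(-6\right)^{2}\right)^{2} = \left(75 + 4 \cdot 36\right)^{2} = \left(75 + 144\right)^{2} = 219^{2} = 47961$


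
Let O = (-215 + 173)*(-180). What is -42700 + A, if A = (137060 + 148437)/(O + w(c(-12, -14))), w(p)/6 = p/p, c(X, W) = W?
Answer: -322782703/7566 ≈ -42662.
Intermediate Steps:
w(p) = 6 (w(p) = 6*(p/p) = 6*1 = 6)
O = 7560 (O = -42*(-180) = 7560)
A = 285497/7566 (A = (137060 + 148437)/(7560 + 6) = 285497/7566 ≈ 37.734)
-42700 + A = -42700 + 285497/7566 = -322782703/7566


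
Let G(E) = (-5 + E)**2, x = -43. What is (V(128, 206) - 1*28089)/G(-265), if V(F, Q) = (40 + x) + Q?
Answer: -13943/36450 ≈ -0.38252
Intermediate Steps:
V(F, Q) = -3 + Q (V(F, Q) = (40 - 43) + Q = -3 + Q)
(V(128, 206) - 1*28089)/G(-265) = ((-3 + 206) - 1*28089)/((-5 - 265)**2) = (203 - 28089)/((-270)**2) = -27886/72900 = -27886*1/72900 = -13943/36450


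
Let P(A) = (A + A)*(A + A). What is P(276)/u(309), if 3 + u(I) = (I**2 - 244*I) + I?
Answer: 101568/6797 ≈ 14.943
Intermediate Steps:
P(A) = 4*A**2 (P(A) = (2*A)*(2*A) = 4*A**2)
u(I) = -3 + I**2 - 243*I (u(I) = -3 + ((I**2 - 244*I) + I) = -3 + (I**2 - 243*I) = -3 + I**2 - 243*I)
P(276)/u(309) = (4*276**2)/(-3 + 309**2 - 243*309) = (4*76176)/(-3 + 95481 - 75087) = 304704/20391 = 304704*(1/20391) = 101568/6797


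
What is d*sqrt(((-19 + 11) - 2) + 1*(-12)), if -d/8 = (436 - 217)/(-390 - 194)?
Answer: 3*I*sqrt(22) ≈ 14.071*I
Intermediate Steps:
d = 3 (d = -8*(436 - 217)/(-390 - 194) = -1752/(-584) = -1752*(-1)/584 = -8*(-3/8) = 3)
d*sqrt(((-19 + 11) - 2) + 1*(-12)) = 3*sqrt(((-19 + 11) - 2) + 1*(-12)) = 3*sqrt((-8 - 2) - 12) = 3*sqrt(-10 - 12) = 3*sqrt(-22) = 3*(I*sqrt(22)) = 3*I*sqrt(22)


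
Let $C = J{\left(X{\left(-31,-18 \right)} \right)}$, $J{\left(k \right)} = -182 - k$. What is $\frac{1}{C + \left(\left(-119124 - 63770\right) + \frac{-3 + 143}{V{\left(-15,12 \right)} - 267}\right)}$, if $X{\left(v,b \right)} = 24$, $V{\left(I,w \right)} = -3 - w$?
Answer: $- \frac{141}{25817170} \approx -5.4615 \cdot 10^{-6}$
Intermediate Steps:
$C = -206$ ($C = -182 - 24 = -206$)
$\frac{1}{C + \left(\left(-119124 - 63770\right) + \frac{-3 + 143}{V{\left(-15,12 \right)} - 267}\right)} = \frac{1}{-206 + \left(\left(-119124 - 63770\right) + \frac{-3 + 143}{\left(-3 - 12\right) - 267}\right)} = \frac{1}{-206 - \left(182894 - \frac{1}{\left(-3 - 12\right) - 267} \cdot 140\right)} = \frac{1}{-206 - \left(182894 - \frac{1}{-15 - 267} \cdot 140\right)} = \frac{1}{-206 - \left(182894 - \frac{1}{-282} \cdot 140\right)} = \frac{1}{-206 - \frac{25788124}{141}} = \frac{1}{- \frac{25817170}{141}} = - \frac{141}{25817170}$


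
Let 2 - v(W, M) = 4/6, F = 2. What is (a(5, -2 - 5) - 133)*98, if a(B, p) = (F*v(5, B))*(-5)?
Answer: -43022/3 ≈ -14341.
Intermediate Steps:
v(W, M) = 4/3 (v(W, M) = 2 - 4/6 = 2 - 1*⅔ = 2 - ⅔ = 4/3)
a(B, p) = -40/3 (a(B, p) = (2*(4/3))*(-5) = (8/3)*(-5) = -40/3)
(a(5, -2 - 5) - 133)*98 = (-40/3 - 133)*98 = -439/3*98 = -43022/3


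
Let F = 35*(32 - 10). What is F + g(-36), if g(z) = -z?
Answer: 806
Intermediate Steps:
F = 770 (F = 35*22 = 770)
F + g(-36) = 770 - 1*(-36) = 770 + 36 = 806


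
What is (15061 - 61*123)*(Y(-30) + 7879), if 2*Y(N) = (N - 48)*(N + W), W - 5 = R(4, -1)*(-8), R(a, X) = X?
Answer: 64560436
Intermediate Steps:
W = 13 (W = 5 - 1*(-8) = 5 + 8 = 13)
Y(N) = (-48 + N)*(13 + N)/2 (Y(N) = ((N - 48)*(N + 13))/2 = ((-48 + N)*(13 + N))/2 = (-48 + N)*(13 + N)/2)
(15061 - 61*123)*(Y(-30) + 7879) = (15061 - 61*123)*((-312 + (1/2)*(-30)**2 - 35/2*(-30)) + 7879) = (15061 - 7503)*((-312 + (1/2)*900 + 525) + 7879) = 7558*((-312 + 450 + 525) + 7879) = 7558*(663 + 7879) = 7558*8542 = 64560436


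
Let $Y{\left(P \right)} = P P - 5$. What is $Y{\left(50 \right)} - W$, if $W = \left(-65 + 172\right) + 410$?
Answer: $1978$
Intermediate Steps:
$W = 517$ ($W = 107 + 410 = 517$)
$Y{\left(P \right)} = -5 + P^{2}$ ($Y{\left(P \right)} = P^{2} - 5 = -5 + P^{2}$)
$Y{\left(50 \right)} - W = \left(-5 + 50^{2}\right) - 517 = \left(-5 + 2500\right) - 517 = 2495 - 517 = 1978$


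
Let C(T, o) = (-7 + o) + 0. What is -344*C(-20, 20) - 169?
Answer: -4641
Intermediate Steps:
C(T, o) = -7 + o
-344*C(-20, 20) - 169 = -344*(-7 + 20) - 169 = -344*13 - 169 = -4472 - 169 = -4641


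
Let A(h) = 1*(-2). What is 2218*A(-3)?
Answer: -4436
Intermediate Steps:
A(h) = -2
2218*A(-3) = 2218*(-2) = -4436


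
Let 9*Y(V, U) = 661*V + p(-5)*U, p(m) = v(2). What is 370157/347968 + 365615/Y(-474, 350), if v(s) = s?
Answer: -514642311241/54389834176 ≈ -9.4621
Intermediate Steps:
p(m) = 2
Y(V, U) = 2*U/9 + 661*V/9 (Y(V, U) = (661*V + 2*U)/9 = (2*U + 661*V)/9 = 2*U/9 + 661*V/9)
370157/347968 + 365615/Y(-474, 350) = 370157/347968 + 365615/((2/9)*350 + (661/9)*(-474)) = 370157*(1/347968) + 365615/(700/9 - 104438/3) = 370157/347968 + 365615/(-312614/9) = 370157/347968 + 365615*(-9/312614) = 370157/347968 - 3290535/312614 = -514642311241/54389834176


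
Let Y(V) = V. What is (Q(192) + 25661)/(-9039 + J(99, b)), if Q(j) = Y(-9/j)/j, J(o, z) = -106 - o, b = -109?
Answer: -105107455/37863424 ≈ -2.7760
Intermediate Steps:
Q(j) = -9/j**2 (Q(j) = (-9/j)/j = -9/j**2)
(Q(192) + 25661)/(-9039 + J(99, b)) = (-9/192**2 + 25661)/(-9039 + (-106 - 1*99)) = (-9*1/36864 + 25661)/(-9039 + (-106 - 99)) = (-1/4096 + 25661)/(-9039 - 205) = (105107455/4096)/(-9244) = (105107455/4096)*(-1/9244) = -105107455/37863424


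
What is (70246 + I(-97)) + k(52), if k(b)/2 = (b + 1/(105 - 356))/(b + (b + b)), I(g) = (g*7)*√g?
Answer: 1375289239/19578 - 679*I*√97 ≈ 70247.0 - 6687.4*I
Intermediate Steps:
I(g) = 7*g^(3/2) (I(g) = (7*g)*√g = 7*g^(3/2))
k(b) = 2*(-1/251 + b)/(3*b) (k(b) = 2*((b + 1/(105 - 356))/(b + (b + b))) = 2*((b + 1/(-251))/(b + 2*b)) = 2*((b - 1/251)/((3*b))) = 2*((-1/251 + b)*(1/(3*b))) = 2*((-1/251 + b)/(3*b)) = 2*(-1/251 + b)/(3*b))
(70246 + I(-97)) + k(52) = (70246 + 7*(-97)^(3/2)) + (2/753)*(-1 + 251*52)/52 = (70246 + 7*(-97*I*√97)) + (2/753)*(1/52)*(-1 + 13052) = (70246 - 679*I*√97) + (2/753)*(1/52)*13051 = (70246 - 679*I*√97) + 13051/19578 = 1375289239/19578 - 679*I*√97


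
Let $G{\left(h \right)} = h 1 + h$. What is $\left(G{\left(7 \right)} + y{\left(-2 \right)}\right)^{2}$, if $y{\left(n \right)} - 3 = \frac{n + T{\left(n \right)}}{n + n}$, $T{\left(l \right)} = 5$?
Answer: $\frac{4225}{16} \approx 264.06$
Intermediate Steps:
$G{\left(h \right)} = 2 h$ ($G{\left(h \right)} = h + h = 2 h$)
$y{\left(n \right)} = 3 + \frac{5 + n}{2 n}$ ($y{\left(n \right)} = 3 + \frac{n + 5}{n + n} = 3 + \frac{5 + n}{2 n}$)
$\left(G{\left(7 \right)} + y{\left(-2 \right)}\right)^{2} = \left(2 \cdot 7 + \frac{5 + 7 \left(-2\right)}{2 \left(-2\right)}\right)^{2} = \left(14 + \frac{1}{2} \left(- \frac{1}{2}\right) \left(5 - 14\right)\right)^{2} = \left(14 + \frac{1}{2} \left(- \frac{1}{2}\right) \left(-9\right)\right)^{2} = \left(14 + \frac{9}{4}\right)^{2} = \left(\frac{65}{4}\right)^{2} = \frac{4225}{16}$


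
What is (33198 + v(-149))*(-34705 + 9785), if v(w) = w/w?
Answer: -827319080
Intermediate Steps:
v(w) = 1
(33198 + v(-149))*(-34705 + 9785) = (33198 + 1)*(-34705 + 9785) = 33199*(-24920) = -827319080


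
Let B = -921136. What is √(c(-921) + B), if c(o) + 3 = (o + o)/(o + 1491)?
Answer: 252*I*√130910/95 ≈ 959.76*I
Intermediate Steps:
c(o) = -3 + 2*o/(1491 + o) (c(o) = -3 + (o + o)/(o + 1491) = -3 + (2*o)/(1491 + o) = -3 + 2*o/(1491 + o))
√(c(-921) + B) = √((-4473 - 1*(-921))/(1491 - 921) - 921136) = √((-4473 + 921)/570 - 921136) = √((1/570)*(-3552) - 921136) = √(-592/95 - 921136) = √(-87508512/95) = 252*I*√130910/95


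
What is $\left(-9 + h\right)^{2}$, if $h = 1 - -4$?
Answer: $16$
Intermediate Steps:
$h = 5$ ($h = 1 + 4 = 5$)
$\left(-9 + h\right)^{2} = \left(-9 + 5\right)^{2} = \left(-4\right)^{2} = 16$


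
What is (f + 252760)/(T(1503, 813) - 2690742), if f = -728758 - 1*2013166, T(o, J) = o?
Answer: 2489164/2689239 ≈ 0.92560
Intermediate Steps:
f = -2741924 (f = -728758 - 2013166 = -2741924)
(f + 252760)/(T(1503, 813) - 2690742) = (-2741924 + 252760)/(1503 - 2690742) = -2489164/(-2689239) = -2489164*(-1/2689239) = 2489164/2689239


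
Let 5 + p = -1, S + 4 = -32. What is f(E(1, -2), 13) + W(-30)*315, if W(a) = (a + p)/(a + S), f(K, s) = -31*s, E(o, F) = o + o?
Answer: -2543/11 ≈ -231.18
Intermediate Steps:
S = -36 (S = -4 - 32 = -36)
p = -6 (p = -5 - 1 = -6)
E(o, F) = 2*o
W(a) = (-6 + a)/(-36 + a) (W(a) = (a - 6)/(a - 36) = (-6 + a)/(-36 + a))
f(E(1, -2), 13) + W(-30)*315 = -31*13 + ((-6 - 30)/(-36 - 30))*315 = -403 + (-36/(-66))*315 = -403 - 1/66*(-36)*315 = -403 + (6/11)*315 = -403 + 1890/11 = -2543/11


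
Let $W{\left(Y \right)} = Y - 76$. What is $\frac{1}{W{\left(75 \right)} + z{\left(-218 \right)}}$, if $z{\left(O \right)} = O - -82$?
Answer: $- \frac{1}{137} \approx -0.0072993$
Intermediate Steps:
$z{\left(O \right)} = 82 + O$ ($z{\left(O \right)} = O + 82 = 82 + O$)
$W{\left(Y \right)} = -76 + Y$
$\frac{1}{W{\left(75 \right)} + z{\left(-218 \right)}} = \frac{1}{\left(-76 + 75\right) + \left(82 - 218\right)} = \frac{1}{-1 - 136} = \frac{1}{-137} = - \frac{1}{137}$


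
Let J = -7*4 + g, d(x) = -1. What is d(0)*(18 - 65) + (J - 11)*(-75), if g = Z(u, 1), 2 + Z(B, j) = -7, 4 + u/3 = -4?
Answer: 3647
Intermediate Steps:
u = -24 (u = -12 + 3*(-4) = -12 - 12 = -24)
Z(B, j) = -9 (Z(B, j) = -2 - 7 = -9)
g = -9
J = -37 (J = -7*4 - 9 = -28 - 9 = -37)
d(0)*(18 - 65) + (J - 11)*(-75) = -(18 - 65) + (-37 - 11)*(-75) = -1*(-47) - 48*(-75) = 47 + 3600 = 3647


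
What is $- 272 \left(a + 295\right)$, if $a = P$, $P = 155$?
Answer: $-122400$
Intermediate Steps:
$a = 155$
$- 272 \left(a + 295\right) = - 272 \left(155 + 295\right) = \left(-272\right) 450 = -122400$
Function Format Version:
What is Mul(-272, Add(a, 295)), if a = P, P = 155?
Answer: -122400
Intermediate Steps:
a = 155
Mul(-272, Add(a, 295)) = Mul(-272, Add(155, 295)) = Mul(-272, 450) = -122400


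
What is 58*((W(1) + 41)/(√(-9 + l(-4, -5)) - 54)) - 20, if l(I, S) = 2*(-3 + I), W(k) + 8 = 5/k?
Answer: -177796/2939 - 2204*I*√23/2939 ≈ -60.495 - 3.5965*I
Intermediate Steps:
W(k) = -8 + 5/k
l(I, S) = -6 + 2*I
58*((W(1) + 41)/(√(-9 + l(-4, -5)) - 54)) - 20 = 58*(((-8 + 5/1) + 41)/(√(-9 + (-6 + 2*(-4))) - 54)) - 20 = 58*(((-8 + 5*1) + 41)/(√(-9 + (-6 - 8)) - 54)) - 20 = 58*(((-8 + 5) + 41)/(√(-9 - 14) - 54)) - 20 = 58*((-3 + 41)/(√(-23) - 54)) - 20 = 58*(38/(I*√23 - 54)) - 20 = 58*(38/(-54 + I*√23)) - 20 = 2204/(-54 + I*√23) - 20 = -20 + 2204/(-54 + I*√23)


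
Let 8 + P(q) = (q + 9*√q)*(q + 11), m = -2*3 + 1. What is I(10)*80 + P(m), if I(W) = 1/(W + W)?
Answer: -34 + 54*I*√5 ≈ -34.0 + 120.75*I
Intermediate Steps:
I(W) = 1/(2*W)
m = -5 (m = -6 + 1 = -5)
P(q) = -8 + (11 + q)*(q + 9*√q) (P(q) = -8 + (q + 9*√q)*(q + 11) = -8 + (q + 9*√q)*(11 + q) = -8 + (11 + q)*(q + 9*√q))
I(10)*80 + P(m) = ((½)/10)*80 + (-8 + (-5)² + 9*(-5)^(3/2) + 11*(-5) + 99*√(-5)) = ((½)*(⅒))*80 + (-8 + 25 + 9*(-5*I*√5) - 55 + 99*(I*√5)) = (1/20)*80 + (-8 + 25 - 45*I*√5 - 55 + 99*I*√5) = 4 + (-38 + 54*I*√5) = -34 + 54*I*√5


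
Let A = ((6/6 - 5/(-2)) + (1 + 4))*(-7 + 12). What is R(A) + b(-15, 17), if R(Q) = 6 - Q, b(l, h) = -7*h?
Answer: -311/2 ≈ -155.50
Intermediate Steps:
A = 85/2 (A = ((6*(⅙) - 5*(-½)) + 5)*5 = ((1 + 5/2) + 5)*5 = (7/2 + 5)*5 = (17/2)*5 = 85/2 ≈ 42.500)
R(A) + b(-15, 17) = (6 - 1*85/2) - 7*17 = (6 - 85/2) - 119 = -73/2 - 119 = -311/2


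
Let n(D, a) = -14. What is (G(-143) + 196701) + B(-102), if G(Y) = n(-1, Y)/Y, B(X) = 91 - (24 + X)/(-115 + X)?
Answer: 6106644436/31031 ≈ 1.9679e+5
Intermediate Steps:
B(X) = 91 - (24 + X)/(-115 + X)
G(Y) = -14/Y
(G(-143) + 196701) + B(-102) = (-14/(-143) + 196701) + (-10489 + 90*(-102))/(-115 - 102) = (-14*(-1/143) + 196701) + (-10489 - 9180)/(-217) = (14/143 + 196701) - 1/217*(-19669) = 28128257/143 + 19669/217 = 6106644436/31031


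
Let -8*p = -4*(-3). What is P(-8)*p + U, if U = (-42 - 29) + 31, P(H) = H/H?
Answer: -83/2 ≈ -41.500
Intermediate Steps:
p = -3/2 (p = -(-1)*(-3)/2 = -⅛*12 = -3/2 ≈ -1.5000)
P(H) = 1
U = -40 (U = -71 + 31 = -40)
P(-8)*p + U = 1*(-3/2) - 40 = -3/2 - 40 = -83/2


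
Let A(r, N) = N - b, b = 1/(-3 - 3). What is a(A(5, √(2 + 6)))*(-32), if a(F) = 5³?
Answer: -4000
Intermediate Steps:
b = -⅙ (b = 1/(-6) = -⅙ ≈ -0.16667)
A(r, N) = ⅙ + N (A(r, N) = N - 1*(-⅙) = N + ⅙ = ⅙ + N)
a(F) = 125
a(A(5, √(2 + 6)))*(-32) = 125*(-32) = -4000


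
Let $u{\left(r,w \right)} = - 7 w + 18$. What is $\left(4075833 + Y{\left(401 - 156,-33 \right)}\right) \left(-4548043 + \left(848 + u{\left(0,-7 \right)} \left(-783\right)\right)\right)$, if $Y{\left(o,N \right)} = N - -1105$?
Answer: $-18752360544680$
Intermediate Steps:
$u{\left(r,w \right)} = 18 - 7 w$
$Y{\left(o,N \right)} = 1105 + N$ ($Y{\left(o,N \right)} = N + 1105 = 1105 + N$)
$\left(4075833 + Y{\left(401 - 156,-33 \right)}\right) \left(-4548043 + \left(848 + u{\left(0,-7 \right)} \left(-783\right)\right)\right) = \left(4075833 + \left(1105 - 33\right)\right) \left(-4548043 + \left(848 + \left(18 - -49\right) \left(-783\right)\right)\right) = \left(4075833 + 1072\right) \left(-4548043 + \left(848 + \left(18 + 49\right) \left(-783\right)\right)\right) = 4076905 \left(-4548043 + \left(848 + 67 \left(-783\right)\right)\right) = 4076905 \left(-4548043 + \left(848 - 52461\right)\right) = 4076905 \left(-4548043 - 51613\right) = 4076905 \left(-4599656\right) = -18752360544680$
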